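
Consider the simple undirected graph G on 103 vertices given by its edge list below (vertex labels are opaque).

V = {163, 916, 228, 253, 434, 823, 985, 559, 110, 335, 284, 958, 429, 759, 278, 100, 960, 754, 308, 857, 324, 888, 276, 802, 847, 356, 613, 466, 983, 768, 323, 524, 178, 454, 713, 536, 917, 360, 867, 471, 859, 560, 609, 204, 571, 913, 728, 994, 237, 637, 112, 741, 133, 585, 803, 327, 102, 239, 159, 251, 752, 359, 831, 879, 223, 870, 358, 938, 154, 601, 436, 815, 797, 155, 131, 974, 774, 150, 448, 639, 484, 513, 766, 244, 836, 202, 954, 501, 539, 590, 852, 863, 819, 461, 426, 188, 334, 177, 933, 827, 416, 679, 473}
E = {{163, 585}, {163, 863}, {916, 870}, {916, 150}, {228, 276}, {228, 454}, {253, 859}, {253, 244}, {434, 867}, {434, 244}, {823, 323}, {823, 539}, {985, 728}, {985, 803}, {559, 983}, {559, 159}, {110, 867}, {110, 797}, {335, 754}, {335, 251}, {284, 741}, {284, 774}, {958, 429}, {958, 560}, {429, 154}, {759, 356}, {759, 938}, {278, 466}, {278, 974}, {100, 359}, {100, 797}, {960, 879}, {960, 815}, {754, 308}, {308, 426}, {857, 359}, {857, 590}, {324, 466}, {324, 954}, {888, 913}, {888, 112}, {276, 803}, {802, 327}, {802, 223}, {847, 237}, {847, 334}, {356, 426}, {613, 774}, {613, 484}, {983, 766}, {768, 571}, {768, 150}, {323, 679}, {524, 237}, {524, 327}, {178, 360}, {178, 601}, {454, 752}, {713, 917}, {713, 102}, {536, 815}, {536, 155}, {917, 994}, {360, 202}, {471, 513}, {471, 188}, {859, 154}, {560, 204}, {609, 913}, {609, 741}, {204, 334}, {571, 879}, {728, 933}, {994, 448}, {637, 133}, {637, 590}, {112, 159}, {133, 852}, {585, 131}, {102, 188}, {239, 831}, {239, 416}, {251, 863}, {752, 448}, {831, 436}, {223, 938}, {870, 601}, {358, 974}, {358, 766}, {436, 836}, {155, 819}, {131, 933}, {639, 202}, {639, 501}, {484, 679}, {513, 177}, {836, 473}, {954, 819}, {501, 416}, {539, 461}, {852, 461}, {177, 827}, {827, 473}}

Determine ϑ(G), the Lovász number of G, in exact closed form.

103*cos(pi/103)/(cos(pi/103) + 1)

deg(524) = 2; N(524) = {237, 327}.
Vertex 473 has 2 neighbors: 836, 827.
Vertex 150 has 2 neighbors: 916, 768.
deg(913) = 2; N(913) = {888, 609}.
2-regular, N=103; this is C_{103}, the 103-cycle.
Distinct eigenvalues (to 4 d.p.): [2.0, 1.9963, 1.9851, 1.9666, 1.9408, 1.9077, 1.8675, 1.8204, 1.7665, 1.7061, 1.6393, 1.5664, 1.4876, 1.4034, 1.3139, 1.2195, 1.1206, 1.0176, 0.9107, 0.8004, 0.6872, 0.5714, 0.4535, 0.3339, 0.2131, 0.0915, -0.0305, -0.1524, -0.2736, -0.3939, -0.5127, -0.6296, -0.7442, -0.856, -0.9646, -1.0696, -1.1706, -1.2673, -1.3593, -1.4462, -1.5277, -1.6036, -1.6735, -1.7371, -1.7943, -1.8448, -1.8885, -1.9251, -1.9546, -1.9768, -1.9916, -1.9991].
Lovász: ϑ = −103(-2*cos(pi/103))/(2+-(-1)*2*cos(pi/103)) = 103*cos(pi/103)/(cos(pi/103) + 1).
≈ 51.4880 (to 4 d.p.).
Sandwich: α(G)=51 ≤ ϑ(G)=103*cos(pi/103)/(cos(pi/103) + 1) ≤ χ(Ḡ)=52 (both strict).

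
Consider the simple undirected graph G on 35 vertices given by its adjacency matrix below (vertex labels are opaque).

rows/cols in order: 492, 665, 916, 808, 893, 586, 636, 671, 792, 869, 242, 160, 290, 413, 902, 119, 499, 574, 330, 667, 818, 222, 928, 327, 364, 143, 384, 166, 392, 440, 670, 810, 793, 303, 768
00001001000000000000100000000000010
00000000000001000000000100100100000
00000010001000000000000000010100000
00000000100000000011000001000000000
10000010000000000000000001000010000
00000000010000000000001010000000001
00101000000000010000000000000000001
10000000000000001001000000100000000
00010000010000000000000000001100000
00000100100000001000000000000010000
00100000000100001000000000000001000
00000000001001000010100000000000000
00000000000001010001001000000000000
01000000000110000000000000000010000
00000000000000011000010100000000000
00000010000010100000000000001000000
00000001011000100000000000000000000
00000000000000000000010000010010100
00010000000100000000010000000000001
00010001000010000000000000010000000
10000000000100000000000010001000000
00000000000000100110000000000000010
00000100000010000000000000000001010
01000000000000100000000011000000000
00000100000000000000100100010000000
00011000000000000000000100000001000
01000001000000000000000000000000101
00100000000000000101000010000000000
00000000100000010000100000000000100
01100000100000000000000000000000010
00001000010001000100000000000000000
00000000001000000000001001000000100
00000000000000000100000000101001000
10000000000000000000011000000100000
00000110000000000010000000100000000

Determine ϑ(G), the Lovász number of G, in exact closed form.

15

N(768) = {586, 636, 330, 384}, |N(768)| = 4.
Vertex 671 has 4 neighbors: 492, 499, 667, 384.
Vertex 440 has 4 neighbors: 665, 916, 792, 303.
deg(330) = 4; N(330) = {808, 160, 222, 768}.
Every vertex has degree 4 (N=35); this is K(7,3), the Kneser graph.
spec(A) ≈ [4.0, 2.0, -1.0, -3.0] (distinct, 6 d.p.).
λ_max=4, λ_min=-3; ϑ = −35·λ_min/(λ_max−λ_min) = 15.
Numerically 15.00000.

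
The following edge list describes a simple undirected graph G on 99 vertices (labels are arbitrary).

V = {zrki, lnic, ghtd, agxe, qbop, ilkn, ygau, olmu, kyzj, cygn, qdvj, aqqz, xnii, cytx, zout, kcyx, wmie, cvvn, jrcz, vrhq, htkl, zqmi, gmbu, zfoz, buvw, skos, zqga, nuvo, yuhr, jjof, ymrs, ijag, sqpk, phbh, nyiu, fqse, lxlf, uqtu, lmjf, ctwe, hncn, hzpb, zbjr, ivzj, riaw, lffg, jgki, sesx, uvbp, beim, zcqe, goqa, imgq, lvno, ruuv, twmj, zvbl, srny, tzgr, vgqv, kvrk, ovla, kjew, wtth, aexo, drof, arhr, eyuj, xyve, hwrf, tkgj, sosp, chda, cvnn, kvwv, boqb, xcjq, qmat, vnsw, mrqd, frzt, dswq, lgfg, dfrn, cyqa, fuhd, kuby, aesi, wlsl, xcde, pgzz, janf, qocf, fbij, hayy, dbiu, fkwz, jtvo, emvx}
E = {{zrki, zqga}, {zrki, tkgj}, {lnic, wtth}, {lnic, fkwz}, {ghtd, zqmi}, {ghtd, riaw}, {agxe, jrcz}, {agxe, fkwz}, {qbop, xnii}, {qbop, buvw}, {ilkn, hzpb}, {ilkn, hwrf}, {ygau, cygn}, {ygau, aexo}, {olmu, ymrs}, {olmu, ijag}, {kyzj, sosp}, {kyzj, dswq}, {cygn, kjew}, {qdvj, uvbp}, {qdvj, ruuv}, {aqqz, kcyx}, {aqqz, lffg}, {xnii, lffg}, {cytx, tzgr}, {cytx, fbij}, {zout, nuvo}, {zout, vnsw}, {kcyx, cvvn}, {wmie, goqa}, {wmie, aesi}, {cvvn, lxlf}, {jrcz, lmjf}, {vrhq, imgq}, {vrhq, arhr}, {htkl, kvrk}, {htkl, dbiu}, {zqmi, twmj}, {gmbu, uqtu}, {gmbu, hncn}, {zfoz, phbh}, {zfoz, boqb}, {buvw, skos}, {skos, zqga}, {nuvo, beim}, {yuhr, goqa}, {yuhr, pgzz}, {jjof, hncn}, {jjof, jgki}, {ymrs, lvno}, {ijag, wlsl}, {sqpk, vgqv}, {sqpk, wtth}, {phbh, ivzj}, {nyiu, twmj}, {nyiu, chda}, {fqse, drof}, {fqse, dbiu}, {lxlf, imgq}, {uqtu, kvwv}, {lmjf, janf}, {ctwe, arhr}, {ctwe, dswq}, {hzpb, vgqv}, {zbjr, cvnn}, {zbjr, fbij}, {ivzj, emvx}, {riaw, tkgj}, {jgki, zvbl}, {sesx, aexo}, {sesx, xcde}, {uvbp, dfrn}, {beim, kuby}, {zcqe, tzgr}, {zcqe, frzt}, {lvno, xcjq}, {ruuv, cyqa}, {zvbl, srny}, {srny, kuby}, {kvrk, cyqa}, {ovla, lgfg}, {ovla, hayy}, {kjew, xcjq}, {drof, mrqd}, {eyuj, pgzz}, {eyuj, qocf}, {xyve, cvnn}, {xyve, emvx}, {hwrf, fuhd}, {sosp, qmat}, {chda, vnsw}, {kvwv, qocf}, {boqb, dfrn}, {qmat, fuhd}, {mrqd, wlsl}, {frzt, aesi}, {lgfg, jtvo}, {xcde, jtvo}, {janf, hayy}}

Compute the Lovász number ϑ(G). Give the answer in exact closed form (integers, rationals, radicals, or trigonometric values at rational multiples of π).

99*cos(pi/99)/(cos(pi/99) + 1)

Vertex ruuv has 2 neighbors: qdvj, cyqa.
Vertex aexo has 2 neighbors: ygau, sesx.
N(ivzj) = {phbh, emvx}, |N(ivzj)| = 2.
deg(mrqd) = 2; N(mrqd) = {drof, wlsl}.
deg(v) = 2 for all v (|V|=99); a single 99-cycle (edge-transitive).
spec(A) ≈ [2.0, 1.995973, 1.98391, 1.963857, 1.935897, 1.900142, 1.856736, 1.805853, 1.747699, 1.682507, 1.610541, 1.532089, 1.447468, 1.357019, 1.261105, 1.160114, 1.054451, 0.944542, 0.83083, 0.713772, 0.593841, 0.471518, 0.347296, 0.221676, 0.095164, -0.031732, -0.1585, -0.28463, -0.409613, -0.532948, -0.654136, -0.77269, -0.888133, -1.0, -1.10784, -1.211219, -1.309721, -1.40295, -1.490529, -1.572106, -1.647353, -1.715967, -1.777671, -1.832217, -1.879385, -1.918986, -1.95086, -1.974878, -1.990944, -1.998993] (distinct, 6 d.p.).
With N=99: ϑ(G) = 99·(-(-1)*2*cos(pi/99))/(2−(-2*cos(pi/99))) = 99*cos(pi/99)/(cos(pi/99) + 1).
= 49.48753629… (decimal).
49 ≤ 99*cos(pi/99)/(cos(pi/99) + 1) ≤ 50: both strict.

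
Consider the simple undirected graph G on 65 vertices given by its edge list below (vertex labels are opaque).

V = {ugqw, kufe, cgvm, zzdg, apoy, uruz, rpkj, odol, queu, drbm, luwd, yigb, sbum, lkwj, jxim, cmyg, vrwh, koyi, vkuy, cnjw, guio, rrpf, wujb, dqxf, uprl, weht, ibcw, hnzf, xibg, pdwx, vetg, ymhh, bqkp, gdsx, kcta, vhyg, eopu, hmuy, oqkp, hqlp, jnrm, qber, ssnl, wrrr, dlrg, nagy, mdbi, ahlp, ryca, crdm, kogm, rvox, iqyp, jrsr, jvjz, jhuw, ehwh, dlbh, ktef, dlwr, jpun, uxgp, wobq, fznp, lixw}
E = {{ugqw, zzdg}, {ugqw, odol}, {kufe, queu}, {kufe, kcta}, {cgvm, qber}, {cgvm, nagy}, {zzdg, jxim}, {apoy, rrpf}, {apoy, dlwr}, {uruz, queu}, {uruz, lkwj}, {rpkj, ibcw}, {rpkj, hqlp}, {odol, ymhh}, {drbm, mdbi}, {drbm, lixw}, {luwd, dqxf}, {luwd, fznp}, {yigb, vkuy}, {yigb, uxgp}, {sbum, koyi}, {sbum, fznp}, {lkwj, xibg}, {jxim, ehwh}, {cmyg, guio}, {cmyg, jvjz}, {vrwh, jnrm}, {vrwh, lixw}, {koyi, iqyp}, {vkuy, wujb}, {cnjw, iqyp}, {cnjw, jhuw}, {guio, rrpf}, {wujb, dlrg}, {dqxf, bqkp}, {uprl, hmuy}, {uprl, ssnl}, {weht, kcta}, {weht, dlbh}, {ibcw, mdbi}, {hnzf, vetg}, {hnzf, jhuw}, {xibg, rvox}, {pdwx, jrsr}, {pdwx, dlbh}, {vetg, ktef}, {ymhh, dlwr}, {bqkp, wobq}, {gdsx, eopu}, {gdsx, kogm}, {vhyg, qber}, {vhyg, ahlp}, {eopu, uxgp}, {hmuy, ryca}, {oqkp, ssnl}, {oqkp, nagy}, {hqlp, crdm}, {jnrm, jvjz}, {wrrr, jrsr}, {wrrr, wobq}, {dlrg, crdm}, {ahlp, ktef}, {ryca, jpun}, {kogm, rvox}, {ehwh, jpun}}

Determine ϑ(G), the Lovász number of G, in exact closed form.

65*cos(pi/65)/(cos(pi/65) + 1)

deg(vrwh) = 2; N(vrwh) = {jnrm, lixw}.
N(hnzf) = {vetg, jhuw}, |N(hnzf)| = 2.
N(koyi) = {sbum, iqyp}, |N(koyi)| = 2.
deg(uxgp) = 2; N(uxgp) = {yigb, eopu}.
2-regular, N=65; this is C_{65}, the 65-cycle.
A has 33 distinct eigenvalues ≈ [2.0, 1.9907, 1.9627, 1.9165, 1.8523, 1.7709, 1.6729, 1.5593, 1.4312, 1.2897, 1.1361, 0.972, 0.7987, 0.618, 0.4316, 0.2411, 0.0483, -0.1449, -0.3367, -0.5254, -0.7092, -0.8864, -1.0553, -1.2143, -1.362, -1.497, -1.618, -1.7239, -1.8137, -1.8866, -1.9419, -1.979, -1.9977].
λ_max=2, λ_min=-2*cos(pi/65); ϑ = −65·λ_min/(λ_max−λ_min) = 65*cos(pi/65)/(cos(pi/65) + 1).
ϑ(G) ≈ 32.481013.
Lovász sandwich 32 ≤ 65*cos(pi/65)/(cos(pi/65) + 1) ≤ 33: both strict.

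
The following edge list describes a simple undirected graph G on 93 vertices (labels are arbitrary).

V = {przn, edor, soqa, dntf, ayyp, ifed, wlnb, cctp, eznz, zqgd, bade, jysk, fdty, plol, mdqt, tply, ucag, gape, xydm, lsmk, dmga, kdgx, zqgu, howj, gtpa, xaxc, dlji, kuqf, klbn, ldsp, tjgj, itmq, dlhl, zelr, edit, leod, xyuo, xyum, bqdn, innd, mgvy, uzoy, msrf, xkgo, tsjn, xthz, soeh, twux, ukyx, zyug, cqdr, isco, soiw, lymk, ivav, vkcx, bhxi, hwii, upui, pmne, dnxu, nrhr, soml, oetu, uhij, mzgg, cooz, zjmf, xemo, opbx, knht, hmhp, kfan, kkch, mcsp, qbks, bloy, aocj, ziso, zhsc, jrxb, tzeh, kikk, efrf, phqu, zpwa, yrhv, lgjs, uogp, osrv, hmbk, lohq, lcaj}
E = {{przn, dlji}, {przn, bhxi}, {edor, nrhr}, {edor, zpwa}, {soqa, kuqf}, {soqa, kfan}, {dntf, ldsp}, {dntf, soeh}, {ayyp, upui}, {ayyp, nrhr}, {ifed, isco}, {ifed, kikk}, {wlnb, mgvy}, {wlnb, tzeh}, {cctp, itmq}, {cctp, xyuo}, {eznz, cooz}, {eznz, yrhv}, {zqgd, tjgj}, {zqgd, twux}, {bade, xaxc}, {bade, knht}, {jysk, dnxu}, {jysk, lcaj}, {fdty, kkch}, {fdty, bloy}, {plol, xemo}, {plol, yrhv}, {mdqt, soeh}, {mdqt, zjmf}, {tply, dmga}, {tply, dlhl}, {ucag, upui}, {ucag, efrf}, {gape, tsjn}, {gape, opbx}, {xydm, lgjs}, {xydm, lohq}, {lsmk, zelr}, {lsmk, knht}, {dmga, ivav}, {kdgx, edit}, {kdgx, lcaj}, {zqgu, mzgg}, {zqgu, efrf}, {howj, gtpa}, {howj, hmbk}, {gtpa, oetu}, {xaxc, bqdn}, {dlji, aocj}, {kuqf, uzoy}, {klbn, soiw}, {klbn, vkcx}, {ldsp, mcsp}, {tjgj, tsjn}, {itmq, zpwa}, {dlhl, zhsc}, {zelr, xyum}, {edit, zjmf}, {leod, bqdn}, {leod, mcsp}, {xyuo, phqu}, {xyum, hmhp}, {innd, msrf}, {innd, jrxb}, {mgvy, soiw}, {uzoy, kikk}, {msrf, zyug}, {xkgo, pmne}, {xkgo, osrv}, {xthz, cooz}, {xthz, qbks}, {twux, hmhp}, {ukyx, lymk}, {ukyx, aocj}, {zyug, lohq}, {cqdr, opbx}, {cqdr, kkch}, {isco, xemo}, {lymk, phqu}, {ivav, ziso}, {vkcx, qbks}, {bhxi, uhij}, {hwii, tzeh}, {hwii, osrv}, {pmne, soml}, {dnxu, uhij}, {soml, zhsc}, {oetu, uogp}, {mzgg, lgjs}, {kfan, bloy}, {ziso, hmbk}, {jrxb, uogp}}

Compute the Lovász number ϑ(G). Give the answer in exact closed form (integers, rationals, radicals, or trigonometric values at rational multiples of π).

93*cos(pi/93)/(cos(pi/93) + 1)

N(vkcx) = {klbn, qbks}, |N(vkcx)| = 2.
deg(jysk) = 2; N(jysk) = {dnxu, lcaj}.
Vertex zhsc has 2 neighbors: dlhl, soml.
N(dnxu) = {jysk, uhij}, |N(dnxu)| = 2.
deg(v) = 2 for all v (|V|=93); the odd cycle C_{93}.
A has 47 distinct eigenvalues ≈ [2.0, 1.995, 1.982, 1.959, 1.927, 1.887, 1.838, 1.78, 1.715, 1.642, 1.561, 1.473, 1.378, 1.277, 1.17, 1.058, 0.941, 0.82, 0.695, 0.566, 0.436, 0.303, 0.169, 0.034, -0.101, -0.236, -0.369, -0.501, -0.631, -0.758, -0.881, -1.0, -1.115, -1.224, -1.328, -1.426, -1.518, -1.602, -1.679, -1.749, -1.81, -1.864, -1.908, -1.944, -1.972, -1.99, -1.999].
Lovász: ϑ = −93(-2*cos(pi/93))/(2+-(-1)*2*cos(pi/93)) = 93*cos(pi/93)/(cos(pi/93) + 1).
≈ 46.486731879 (to 9 d.p.).
Lovász sandwich 46 ≤ 93*cos(pi/93)/(cos(pi/93) + 1) ≤ 47: both strict.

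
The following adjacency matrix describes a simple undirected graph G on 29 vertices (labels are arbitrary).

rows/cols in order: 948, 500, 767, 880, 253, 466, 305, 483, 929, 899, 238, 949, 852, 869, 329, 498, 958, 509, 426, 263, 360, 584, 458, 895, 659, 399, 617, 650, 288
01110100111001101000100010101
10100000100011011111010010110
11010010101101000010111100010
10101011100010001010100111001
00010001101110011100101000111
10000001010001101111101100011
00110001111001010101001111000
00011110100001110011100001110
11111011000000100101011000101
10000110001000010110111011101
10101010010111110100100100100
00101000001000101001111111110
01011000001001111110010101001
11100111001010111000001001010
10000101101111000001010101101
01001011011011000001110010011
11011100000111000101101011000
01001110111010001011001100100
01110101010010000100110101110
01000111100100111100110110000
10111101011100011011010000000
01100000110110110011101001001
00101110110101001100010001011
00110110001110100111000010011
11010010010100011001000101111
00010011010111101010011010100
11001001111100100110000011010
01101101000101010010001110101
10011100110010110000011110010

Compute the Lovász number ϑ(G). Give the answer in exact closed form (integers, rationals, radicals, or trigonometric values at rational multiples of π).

Vertex 466 has 14 neighbors: 948, 483, 899, 869, 329, 958, 509, 426, 263, 360, 458, 895, 650, 288.
Vertex 617 has 14 neighbors: 948, 500, 253, 483, 929, 899, 238, 949, 329, 509, 426, 659, 399, 650.
Vertex 767 has 14 neighbors: 948, 500, 880, 305, 929, 238, 949, 869, 426, 360, 584, 458, 895, 650.
Vertex 263 has 14 neighbors: 500, 466, 305, 483, 929, 949, 329, 498, 958, 509, 360, 584, 895, 659.
deg(v) = 14 for all v (|V|=29); strongly regular (29,14,6,7).
Distinct eigenvalues (to 4 d.p.): [14.0, 2.1926, -3.1926].
Lovász: ϑ = −29(-sqrt(29)/2 - 1/2)/(14+-(-sqrt(29)/2 - 1/2)) = sqrt(29).
≈ 5.3851648 (to 7 d.p.).

sqrt(29)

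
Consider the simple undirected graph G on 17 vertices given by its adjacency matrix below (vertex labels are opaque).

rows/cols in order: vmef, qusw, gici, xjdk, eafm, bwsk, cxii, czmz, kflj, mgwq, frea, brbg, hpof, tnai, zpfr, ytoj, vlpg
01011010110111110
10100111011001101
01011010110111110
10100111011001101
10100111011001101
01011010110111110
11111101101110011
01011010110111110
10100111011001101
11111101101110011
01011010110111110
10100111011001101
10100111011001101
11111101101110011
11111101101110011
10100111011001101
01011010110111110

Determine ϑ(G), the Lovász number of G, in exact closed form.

N(brbg) = {vmef, gici, bwsk, cxii, czmz, mgwq, frea, tnai, zpfr, vlpg}, |N(brbg)| = 10.
N(tnai) = {vmef, qusw, gici, xjdk, eafm, bwsk, czmz, kflj, frea, brbg, hpof, ytoj, vlpg}, |N(tnai)| = 13.
N(kflj) = {vmef, gici, bwsk, cxii, czmz, mgwq, frea, tnai, zpfr, vlpg}, |N(kflj)| = 10.
Vertex bwsk has 11 neighbors: qusw, xjdk, eafm, cxii, kflj, mgwq, brbg, hpof, tnai, zpfr, ytoj.
Complete 3-partite, parts [7, 6, 4]: perfect, ϑ = α = 7.
Numerically 7.000000.
7 ≤ 7 ≤ 7: collapsed.

7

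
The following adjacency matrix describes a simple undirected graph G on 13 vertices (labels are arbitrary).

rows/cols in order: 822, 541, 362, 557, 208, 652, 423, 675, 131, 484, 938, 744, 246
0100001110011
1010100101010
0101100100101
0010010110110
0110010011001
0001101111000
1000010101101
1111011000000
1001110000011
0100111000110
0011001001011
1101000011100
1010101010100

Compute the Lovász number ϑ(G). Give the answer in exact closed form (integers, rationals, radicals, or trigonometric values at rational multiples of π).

sqrt(13)

Vertex 744 has 6 neighbors: 822, 541, 557, 131, 484, 938.
N(362) = {541, 557, 208, 675, 938, 246}, |N(362)| = 6.
N(484) = {541, 208, 652, 423, 938, 744}, |N(484)| = 6.
Vertex 652 has 6 neighbors: 557, 208, 423, 675, 131, 484.
Every vertex has degree 6 (N=13); Paley(13): SR with (k,λ,μ)=(6,2,3).
spec(A) ≈ [6.0, 1.30278, -2.30278] (distinct, 5 d.p.).
λ_max=6, λ_min=-sqrt(13)/2 - 1/2; ϑ = −13·λ_min/(λ_max−λ_min) = sqrt(13).
≈ 3.605551275 (to 9 d.p.).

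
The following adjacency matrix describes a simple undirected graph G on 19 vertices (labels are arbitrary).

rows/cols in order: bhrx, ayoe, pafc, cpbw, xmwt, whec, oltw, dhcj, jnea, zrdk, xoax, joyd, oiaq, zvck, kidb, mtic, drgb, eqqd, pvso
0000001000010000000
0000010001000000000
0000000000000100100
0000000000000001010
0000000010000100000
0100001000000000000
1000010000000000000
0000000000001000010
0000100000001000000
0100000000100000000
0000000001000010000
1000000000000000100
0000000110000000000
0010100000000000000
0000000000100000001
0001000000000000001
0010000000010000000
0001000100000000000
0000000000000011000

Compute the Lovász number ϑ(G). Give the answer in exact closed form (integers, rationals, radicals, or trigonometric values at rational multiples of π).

deg(zrdk) = 2; N(zrdk) = {ayoe, xoax}.
deg(cpbw) = 2; N(cpbw) = {mtic, eqqd}.
Vertex ayoe has 2 neighbors: whec, zrdk.
deg(jnea) = 2; N(jnea) = {xmwt, oiaq}.
G on 19 vertices is 2-regular; connected 2-regular on 19 ⇒ C_{19}.
The 10 distinct eigenvalues: [2.0, 1.8916, 1.5783, 1.0939, 0.491, -0.1652, -0.8034, -1.3546, -1.7589, -1.9727].
−19·(-2*cos(pi/19)) / ((2)−(-2*cos(pi/19))) = 19*cos(pi/19)/(cos(pi/19) + 1) = ϑ(G).
ϑ(G) ≈ 9.4348.
Lovász sandwich 9 ≤ 19*cos(pi/19)/(cos(pi/19) + 1) ≤ 10: both strict.

19*cos(pi/19)/(cos(pi/19) + 1)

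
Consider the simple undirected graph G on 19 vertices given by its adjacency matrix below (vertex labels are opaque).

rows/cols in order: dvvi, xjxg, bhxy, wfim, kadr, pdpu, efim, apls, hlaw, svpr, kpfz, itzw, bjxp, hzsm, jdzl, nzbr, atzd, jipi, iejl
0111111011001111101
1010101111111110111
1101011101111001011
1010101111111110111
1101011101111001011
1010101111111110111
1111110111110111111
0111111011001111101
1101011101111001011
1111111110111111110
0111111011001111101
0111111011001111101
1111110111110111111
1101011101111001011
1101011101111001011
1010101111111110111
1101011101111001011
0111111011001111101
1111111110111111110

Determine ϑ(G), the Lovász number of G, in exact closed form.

6

Vertex bjxp has 17 neighbors: dvvi, xjxg, bhxy, wfim, kadr, pdpu, apls, hlaw, svpr, kpfz, itzw, hzsm, jdzl, nzbr, atzd, jipi, iejl.
Vertex kadr has 13 neighbors: dvvi, xjxg, wfim, pdpu, efim, apls, svpr, kpfz, itzw, bjxp, nzbr, jipi, iejl.
N(kpfz) = {xjxg, bhxy, wfim, kadr, pdpu, efim, hlaw, svpr, bjxp, hzsm, jdzl, nzbr, atzd, iejl}, |N(kpfz)| = 14.
N(hzsm) = {dvvi, xjxg, wfim, pdpu, efim, apls, svpr, kpfz, itzw, bjxp, nzbr, jipi, iejl}, |N(hzsm)| = 13.
Complete 5-partite, parts [6, 5, 4, 2, 2]: perfect, ϑ = α = 6.
≈ 6.000000000 (to 9 d.p.).
Lovász sandwich 6 ≤ 6 ≤ 6: collapsed.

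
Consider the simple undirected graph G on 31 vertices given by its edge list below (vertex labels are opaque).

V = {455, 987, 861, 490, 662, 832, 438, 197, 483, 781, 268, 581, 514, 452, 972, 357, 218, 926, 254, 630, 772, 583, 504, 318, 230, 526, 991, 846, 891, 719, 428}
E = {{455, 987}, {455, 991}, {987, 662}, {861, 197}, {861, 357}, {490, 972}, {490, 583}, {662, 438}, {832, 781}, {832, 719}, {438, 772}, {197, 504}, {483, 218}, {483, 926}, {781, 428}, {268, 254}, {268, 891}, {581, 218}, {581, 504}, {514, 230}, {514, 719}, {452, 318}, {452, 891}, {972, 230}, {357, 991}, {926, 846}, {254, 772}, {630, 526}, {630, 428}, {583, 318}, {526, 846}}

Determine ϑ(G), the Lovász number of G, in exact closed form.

Vertex 230 has 2 neighbors: 514, 972.
Vertex 504 has 2 neighbors: 197, 581.
N(581) = {218, 504}, |N(581)| = 2.
deg(972) = 2; N(972) = {490, 230}.
2-regular, N=31; the odd cycle C_{31}.
A has 16 distinct eigenvalues ≈ [2.0, 1.9591, 1.8379, 1.6415, 1.3779, 1.0579, 0.6946, 0.3029, -0.1013, -0.5013, -0.8808, -1.2242, -1.5175, -1.7487, -1.9083, -1.9897].
With N=31: ϑ(G) = 31·(-(-1)*2*cos(pi/31))/(2−(-2*cos(pi/31))) = 31*cos(pi/31)/(cos(pi/31) + 1).
Numerically 15.46013499.
Lovász sandwich 15 ≤ 31*cos(pi/31)/(cos(pi/31) + 1) ≤ 16: both strict.

31*cos(pi/31)/(cos(pi/31) + 1)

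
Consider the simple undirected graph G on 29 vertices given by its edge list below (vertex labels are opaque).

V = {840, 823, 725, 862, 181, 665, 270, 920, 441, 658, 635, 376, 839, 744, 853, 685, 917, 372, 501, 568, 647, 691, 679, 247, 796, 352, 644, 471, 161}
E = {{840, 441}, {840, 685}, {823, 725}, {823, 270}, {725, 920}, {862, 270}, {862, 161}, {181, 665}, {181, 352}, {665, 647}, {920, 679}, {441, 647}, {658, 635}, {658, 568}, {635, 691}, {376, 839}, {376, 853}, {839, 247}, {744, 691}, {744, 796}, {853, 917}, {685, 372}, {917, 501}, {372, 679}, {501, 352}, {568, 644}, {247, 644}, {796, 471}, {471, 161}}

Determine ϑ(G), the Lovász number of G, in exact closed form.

N(665) = {181, 647}, |N(665)| = 2.
deg(862) = 2; N(862) = {270, 161}.
deg(744) = 2; N(744) = {691, 796}.
deg(658) = 2; N(658) = {635, 568}.
G on 29 vertices is 2-regular; this is C_{29}, the 29-cycle.
Distinct eigenvalues (to 3 d.p.): [2.0, 1.953, 1.815, 1.592, 1.295, 0.937, 0.535, 0.108, -0.324, -0.74, -1.122, -1.452, -1.714, -1.895, -1.988].
Lovász: ϑ = −29(-2*cos(pi/29))/(2+-(-1)*2*cos(pi/29)) = 29*cos(pi/29)/(cos(pi/29) + 1).
Numerically 14.457375.
Lovász sandwich 14 ≤ 29*cos(pi/29)/(cos(pi/29) + 1) ≤ 15: both strict.

29*cos(pi/29)/(cos(pi/29) + 1)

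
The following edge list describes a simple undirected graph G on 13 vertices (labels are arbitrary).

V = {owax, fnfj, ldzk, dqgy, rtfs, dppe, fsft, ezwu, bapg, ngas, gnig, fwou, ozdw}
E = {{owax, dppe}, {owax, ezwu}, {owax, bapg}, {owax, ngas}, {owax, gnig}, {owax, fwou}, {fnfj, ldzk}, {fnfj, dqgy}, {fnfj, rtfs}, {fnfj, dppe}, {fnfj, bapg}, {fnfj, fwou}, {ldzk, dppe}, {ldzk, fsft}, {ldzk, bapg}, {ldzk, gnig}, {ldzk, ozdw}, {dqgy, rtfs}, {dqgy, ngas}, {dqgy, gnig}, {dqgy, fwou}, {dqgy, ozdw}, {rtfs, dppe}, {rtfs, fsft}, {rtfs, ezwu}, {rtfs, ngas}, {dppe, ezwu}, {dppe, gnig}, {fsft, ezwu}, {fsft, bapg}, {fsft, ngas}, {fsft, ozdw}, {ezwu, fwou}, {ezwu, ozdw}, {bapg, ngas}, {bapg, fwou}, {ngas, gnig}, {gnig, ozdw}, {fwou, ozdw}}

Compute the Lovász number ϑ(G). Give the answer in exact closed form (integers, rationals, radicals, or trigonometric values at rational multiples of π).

sqrt(13)

Vertex ngas has 6 neighbors: owax, dqgy, rtfs, fsft, bapg, gnig.
deg(fwou) = 6; N(fwou) = {owax, fnfj, dqgy, ezwu, bapg, ozdw}.
deg(dppe) = 6; N(dppe) = {owax, fnfj, ldzk, rtfs, ezwu, gnig}.
deg(ezwu) = 6; N(ezwu) = {owax, rtfs, dppe, fsft, fwou, ozdw}.
Regular of degree 6 on 13 vertices: SR(13,6,2,3) — a Paley graph.
The 3 distinct eigenvalues: [6.0, 1.3028, -2.3028].
Lovász (edge-transitive): ϑ = −13·(-sqrt(13)/2 - 1/2)/((6)−(-sqrt(13)/2 - 1/2)) = sqrt(13).
≈ 3.60555128 (to 8 d.p.).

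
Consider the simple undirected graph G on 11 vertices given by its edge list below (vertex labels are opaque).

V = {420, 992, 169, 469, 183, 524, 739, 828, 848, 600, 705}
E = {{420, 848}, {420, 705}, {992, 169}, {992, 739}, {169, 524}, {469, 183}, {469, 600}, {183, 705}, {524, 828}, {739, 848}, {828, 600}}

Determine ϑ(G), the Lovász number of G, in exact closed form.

deg(469) = 2; N(469) = {183, 600}.
deg(739) = 2; N(739) = {992, 848}.
Vertex 169 has 2 neighbors: 992, 524.
deg(600) = 2; N(600) = {469, 828}.
2-regular, N=11; a single 11-cycle (edge-transitive).
A has 6 distinct eigenvalues ≈ [2.0, 1.68251, 0.83083, -0.28463, -1.30972, -1.91899].
With N=11: ϑ(G) = 11·(-(-1)*2*cos(pi/11))/(2−(-2*cos(pi/11))) = 11*cos(pi/11)/(cos(pi/11) + 1).
Numerically 5.38630291.
Sandwich: α(G)=5 ≤ ϑ(G)=11*cos(pi/11)/(cos(pi/11) + 1) ≤ χ(Ḡ)=6 (both strict).

11*cos(pi/11)/(cos(pi/11) + 1)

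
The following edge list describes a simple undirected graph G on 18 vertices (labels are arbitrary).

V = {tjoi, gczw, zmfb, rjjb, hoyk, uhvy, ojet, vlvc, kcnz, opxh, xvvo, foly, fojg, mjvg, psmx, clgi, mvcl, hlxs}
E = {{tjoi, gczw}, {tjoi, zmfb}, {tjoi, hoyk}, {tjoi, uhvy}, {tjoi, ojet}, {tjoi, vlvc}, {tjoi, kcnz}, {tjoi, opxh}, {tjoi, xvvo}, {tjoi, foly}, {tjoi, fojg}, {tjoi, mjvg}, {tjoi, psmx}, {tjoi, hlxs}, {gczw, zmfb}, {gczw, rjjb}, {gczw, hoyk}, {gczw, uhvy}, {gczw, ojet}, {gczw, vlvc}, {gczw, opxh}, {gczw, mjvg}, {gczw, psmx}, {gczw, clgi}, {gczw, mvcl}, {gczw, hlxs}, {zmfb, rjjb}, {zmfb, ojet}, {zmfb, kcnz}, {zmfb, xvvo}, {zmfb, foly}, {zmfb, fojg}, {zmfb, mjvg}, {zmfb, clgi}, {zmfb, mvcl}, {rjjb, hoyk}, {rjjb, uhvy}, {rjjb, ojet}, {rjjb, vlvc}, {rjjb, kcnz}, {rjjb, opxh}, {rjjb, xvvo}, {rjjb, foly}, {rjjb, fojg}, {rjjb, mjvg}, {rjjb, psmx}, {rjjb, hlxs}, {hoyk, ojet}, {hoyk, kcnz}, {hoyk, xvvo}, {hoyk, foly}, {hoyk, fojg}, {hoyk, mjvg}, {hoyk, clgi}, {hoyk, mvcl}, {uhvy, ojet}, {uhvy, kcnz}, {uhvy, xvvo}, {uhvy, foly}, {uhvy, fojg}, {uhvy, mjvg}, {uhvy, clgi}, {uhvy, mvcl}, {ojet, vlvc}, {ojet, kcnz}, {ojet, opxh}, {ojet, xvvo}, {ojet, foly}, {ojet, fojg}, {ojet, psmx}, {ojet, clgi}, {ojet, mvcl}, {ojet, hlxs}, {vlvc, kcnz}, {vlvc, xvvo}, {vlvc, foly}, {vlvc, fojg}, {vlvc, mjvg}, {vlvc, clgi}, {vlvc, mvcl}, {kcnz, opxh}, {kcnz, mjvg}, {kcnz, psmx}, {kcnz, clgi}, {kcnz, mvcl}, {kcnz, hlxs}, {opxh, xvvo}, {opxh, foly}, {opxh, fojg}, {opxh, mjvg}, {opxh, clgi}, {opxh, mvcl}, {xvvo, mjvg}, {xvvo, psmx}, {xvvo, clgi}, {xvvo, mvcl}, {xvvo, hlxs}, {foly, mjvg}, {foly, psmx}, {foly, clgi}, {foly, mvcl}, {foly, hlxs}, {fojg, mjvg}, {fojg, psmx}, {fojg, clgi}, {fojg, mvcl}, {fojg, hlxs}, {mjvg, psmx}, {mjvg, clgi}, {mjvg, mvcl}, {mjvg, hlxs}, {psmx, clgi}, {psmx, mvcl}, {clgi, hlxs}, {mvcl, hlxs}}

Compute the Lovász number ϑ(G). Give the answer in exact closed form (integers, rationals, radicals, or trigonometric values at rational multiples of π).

7

Vertex uhvy has 11 neighbors: tjoi, gczw, rjjb, ojet, kcnz, xvvo, foly, fojg, mjvg, clgi, mvcl.
Vertex ojet has 16 neighbors: tjoi, gczw, zmfb, rjjb, hoyk, uhvy, vlvc, kcnz, opxh, xvvo, foly, fojg, psmx, clgi, mvcl, hlxs.
N(hlxs) = {tjoi, gczw, rjjb, ojet, kcnz, xvvo, foly, fojg, mjvg, clgi, mvcl}, |N(hlxs)| = 11.
N(hoyk) = {tjoi, gczw, rjjb, ojet, kcnz, xvvo, foly, fojg, mjvg, clgi, mvcl}, |N(hoyk)| = 11.
K_{7,5,4,2} (perfect); ϑ(G) = α(G) = max{7,5,4,2} = 7.
ϑ(G) ≈ 7.000000000.
Lovász sandwich 7 ≤ 7 ≤ 7: collapsed.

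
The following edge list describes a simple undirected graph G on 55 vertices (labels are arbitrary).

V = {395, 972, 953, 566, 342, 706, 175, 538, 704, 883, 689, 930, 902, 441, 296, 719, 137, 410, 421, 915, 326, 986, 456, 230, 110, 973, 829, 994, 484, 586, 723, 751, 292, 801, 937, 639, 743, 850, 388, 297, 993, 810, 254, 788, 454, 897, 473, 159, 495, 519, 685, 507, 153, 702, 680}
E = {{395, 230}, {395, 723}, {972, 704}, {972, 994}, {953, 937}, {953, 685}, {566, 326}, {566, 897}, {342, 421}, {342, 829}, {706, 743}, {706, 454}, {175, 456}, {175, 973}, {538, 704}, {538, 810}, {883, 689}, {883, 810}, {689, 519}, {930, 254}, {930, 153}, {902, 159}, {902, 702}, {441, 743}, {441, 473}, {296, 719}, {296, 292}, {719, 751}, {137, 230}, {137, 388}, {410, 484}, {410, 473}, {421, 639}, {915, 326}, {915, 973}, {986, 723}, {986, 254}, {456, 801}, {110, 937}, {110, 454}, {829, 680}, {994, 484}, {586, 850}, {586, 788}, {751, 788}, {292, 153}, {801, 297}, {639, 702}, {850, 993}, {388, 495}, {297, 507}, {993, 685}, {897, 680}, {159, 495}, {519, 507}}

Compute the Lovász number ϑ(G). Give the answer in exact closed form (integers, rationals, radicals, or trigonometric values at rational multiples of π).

55*cos(pi/55)/(cos(pi/55) + 1)

deg(639) = 2; N(639) = {421, 702}.
deg(723) = 2; N(723) = {395, 986}.
N(254) = {930, 986}, |N(254)| = 2.
N(883) = {689, 810}, |N(883)| = 2.
Every vertex has degree 2 (N=55); a single 55-cycle (edge-transitive).
spec(A) ≈ [2.0, 1.986963, 1.948024, 1.883689, 1.794797, 1.682507, 1.548283, 1.393875, 1.221296, 1.032795, 0.83083, 0.618034, 0.397181, 0.17115, -0.057112, -0.28463, -0.508437, -0.725615, -0.933335, -1.128886, -1.309721, -1.473482, -1.618034, -1.741492, -1.842247, -1.918986, -1.970708, -1.996738] (distinct, 6 d.p.).
Lovász (edge-transitive): ϑ = −55·(-2*cos(pi/55))/((2)−(-2*cos(pi/55))) = 55*cos(pi/55)/(cos(pi/55) + 1).
Numerically 27.477557.
Check 27 ≤ 55*cos(pi/55)/(cos(pi/55) + 1) ≤ 28: both strict.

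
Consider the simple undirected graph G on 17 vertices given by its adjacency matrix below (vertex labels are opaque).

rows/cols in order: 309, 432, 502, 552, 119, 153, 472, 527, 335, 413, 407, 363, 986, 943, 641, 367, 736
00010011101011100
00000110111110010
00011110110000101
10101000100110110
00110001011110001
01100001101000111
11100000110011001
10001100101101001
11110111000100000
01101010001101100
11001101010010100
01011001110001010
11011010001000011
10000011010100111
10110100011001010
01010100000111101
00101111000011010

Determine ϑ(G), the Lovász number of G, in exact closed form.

sqrt(17)

deg(943) = 8; N(943) = {309, 472, 527, 413, 363, 641, 367, 736}.
N(367) = {432, 552, 153, 363, 986, 943, 641, 736}, |N(367)| = 8.
Vertex 309 has 8 neighbors: 552, 472, 527, 335, 407, 986, 943, 641.
deg(736) = 8; N(736) = {502, 119, 153, 472, 527, 986, 943, 367}.
Regular of degree 8 on 17 vertices: strongly regular (17,8,3,4).
The 3 distinct eigenvalues: [8.0, 1.5616, -2.5616].
−17·(-sqrt(17)/2 - 1/2) / ((8)−(-sqrt(17)/2 - 1/2)) = sqrt(17) = ϑ(G).
= 4.123105626… (decimal).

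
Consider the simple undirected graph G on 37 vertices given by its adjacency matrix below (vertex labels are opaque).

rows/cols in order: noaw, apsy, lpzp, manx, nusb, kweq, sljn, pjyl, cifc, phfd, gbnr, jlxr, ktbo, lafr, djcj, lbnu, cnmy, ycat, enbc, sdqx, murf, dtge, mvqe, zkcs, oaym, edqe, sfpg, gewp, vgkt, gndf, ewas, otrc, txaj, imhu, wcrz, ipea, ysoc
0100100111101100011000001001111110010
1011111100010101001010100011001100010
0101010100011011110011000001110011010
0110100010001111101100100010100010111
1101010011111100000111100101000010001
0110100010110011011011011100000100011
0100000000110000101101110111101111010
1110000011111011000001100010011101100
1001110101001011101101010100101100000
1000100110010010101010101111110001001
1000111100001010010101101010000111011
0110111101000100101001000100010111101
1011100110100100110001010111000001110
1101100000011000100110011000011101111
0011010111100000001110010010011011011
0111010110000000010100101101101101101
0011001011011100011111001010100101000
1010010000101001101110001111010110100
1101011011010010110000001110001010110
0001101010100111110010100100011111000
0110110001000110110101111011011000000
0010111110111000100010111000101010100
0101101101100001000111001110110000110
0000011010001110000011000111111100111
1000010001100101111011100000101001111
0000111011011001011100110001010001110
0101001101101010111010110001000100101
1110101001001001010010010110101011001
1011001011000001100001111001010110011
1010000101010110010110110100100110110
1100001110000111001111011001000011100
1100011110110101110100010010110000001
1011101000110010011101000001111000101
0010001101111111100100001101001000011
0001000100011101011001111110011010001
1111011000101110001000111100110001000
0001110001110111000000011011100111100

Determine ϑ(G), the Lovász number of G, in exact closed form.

N(djcj) = {lpzp, manx, kweq, pjyl, cifc, phfd, gbnr, enbc, sdqx, murf, zkcs, sfpg, gndf, ewas, txaj, imhu, ipea, ysoc}, |N(djcj)| = 18.
N(vgkt) = {noaw, lpzp, manx, sljn, cifc, phfd, lbnu, cnmy, dtge, mvqe, zkcs, oaym, gewp, gndf, otrc, txaj, ipea, ysoc}, |N(vgkt)| = 18.
Vertex mvqe has 18 neighbors: apsy, manx, nusb, sljn, pjyl, phfd, gbnr, lbnu, sdqx, murf, dtge, oaym, edqe, sfpg, vgkt, gndf, wcrz, ipea.
deg(ipea) = 18; N(ipea) = {noaw, apsy, lpzp, manx, kweq, sljn, gbnr, ktbo, lafr, djcj, enbc, mvqe, zkcs, oaym, edqe, vgkt, gndf, imhu}.
37-vertex 18-regular graph: Paley(37): SR with (k,λ,μ)=(18,8,9).
spec(A) ≈ [18.0, 2.541, -3.541] (distinct, 3 d.p.).
Lovász: ϑ = −37(-sqrt(37)/2 - 1/2)/(18+-(-sqrt(37)/2 - 1/2)) = sqrt(37).
Numerically 6.08276.

sqrt(37)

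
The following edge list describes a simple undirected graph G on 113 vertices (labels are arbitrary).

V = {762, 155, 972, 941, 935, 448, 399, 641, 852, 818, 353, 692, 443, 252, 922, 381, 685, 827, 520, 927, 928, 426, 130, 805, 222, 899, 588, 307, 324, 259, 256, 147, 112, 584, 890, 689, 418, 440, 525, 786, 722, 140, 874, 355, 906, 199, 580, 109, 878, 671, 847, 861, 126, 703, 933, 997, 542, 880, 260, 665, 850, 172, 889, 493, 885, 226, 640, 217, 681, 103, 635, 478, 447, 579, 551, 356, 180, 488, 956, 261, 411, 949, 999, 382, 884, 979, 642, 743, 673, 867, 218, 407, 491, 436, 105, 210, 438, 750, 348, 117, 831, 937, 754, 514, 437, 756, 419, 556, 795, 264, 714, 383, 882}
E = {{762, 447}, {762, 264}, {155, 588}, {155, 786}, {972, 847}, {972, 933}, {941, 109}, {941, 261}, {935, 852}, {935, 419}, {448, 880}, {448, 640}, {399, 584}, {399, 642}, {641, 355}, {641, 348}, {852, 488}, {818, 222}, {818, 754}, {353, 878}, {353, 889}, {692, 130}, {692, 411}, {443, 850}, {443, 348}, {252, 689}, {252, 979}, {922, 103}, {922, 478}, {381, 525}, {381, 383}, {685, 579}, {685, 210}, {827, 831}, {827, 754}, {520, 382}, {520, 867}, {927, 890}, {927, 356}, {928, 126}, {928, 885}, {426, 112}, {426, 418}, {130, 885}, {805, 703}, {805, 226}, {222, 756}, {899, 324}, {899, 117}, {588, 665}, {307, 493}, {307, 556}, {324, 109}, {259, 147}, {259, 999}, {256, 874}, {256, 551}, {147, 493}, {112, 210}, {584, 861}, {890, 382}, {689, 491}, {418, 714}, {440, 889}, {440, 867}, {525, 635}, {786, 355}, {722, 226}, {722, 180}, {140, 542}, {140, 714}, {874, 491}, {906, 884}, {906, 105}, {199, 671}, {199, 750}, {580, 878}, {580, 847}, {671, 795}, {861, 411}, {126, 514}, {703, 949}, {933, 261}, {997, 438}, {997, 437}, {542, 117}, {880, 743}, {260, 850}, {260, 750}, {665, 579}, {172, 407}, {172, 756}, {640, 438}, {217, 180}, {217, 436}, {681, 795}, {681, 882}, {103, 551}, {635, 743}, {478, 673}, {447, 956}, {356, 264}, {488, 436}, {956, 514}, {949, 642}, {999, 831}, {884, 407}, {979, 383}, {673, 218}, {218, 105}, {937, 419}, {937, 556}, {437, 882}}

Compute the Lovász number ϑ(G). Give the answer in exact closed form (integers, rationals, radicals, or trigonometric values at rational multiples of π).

Vertex 786 has 2 neighbors: 155, 355.
N(884) = {906, 407}, |N(884)| = 2.
N(551) = {256, 103}, |N(551)| = 2.
deg(411) = 2; N(411) = {692, 861}.
113-vertex 2-regular graph: connected 2-regular on 113 ⇒ C_{113}.
A has 57 distinct eigenvalues ≈ [2.0, 1.997, 1.988, 1.972, 1.951, 1.923, 1.89, 1.85, 1.805, 1.755, 1.699, 1.637, 1.571, 1.5, 1.424, 1.344, 1.259, 1.171, 1.079, 0.984, 0.886, 0.785, 0.681, 0.576, 0.468, 0.359, 0.25, 0.139, 0.028, -0.083, -0.194, -0.305, -0.414, -0.522, -0.629, -0.733, -0.835, -0.935, -1.032, -1.126, -1.216, -1.302, -1.384, -1.462, -1.536, -1.605, -1.669, -1.727, -1.781, -1.829, -1.871, -1.907, -1.938, -1.962, -1.981, -1.993, -1.999].
Lovász: ϑ = −113(-2*cos(pi/113))/(2+-(-1)*2*cos(pi/113)) = 113*cos(pi/113)/(cos(pi/113) + 1).
Numerically 56.4890809.
56 ≤ 113*cos(pi/113)/(cos(pi/113) + 1) ≤ 57: both strict.

113*cos(pi/113)/(cos(pi/113) + 1)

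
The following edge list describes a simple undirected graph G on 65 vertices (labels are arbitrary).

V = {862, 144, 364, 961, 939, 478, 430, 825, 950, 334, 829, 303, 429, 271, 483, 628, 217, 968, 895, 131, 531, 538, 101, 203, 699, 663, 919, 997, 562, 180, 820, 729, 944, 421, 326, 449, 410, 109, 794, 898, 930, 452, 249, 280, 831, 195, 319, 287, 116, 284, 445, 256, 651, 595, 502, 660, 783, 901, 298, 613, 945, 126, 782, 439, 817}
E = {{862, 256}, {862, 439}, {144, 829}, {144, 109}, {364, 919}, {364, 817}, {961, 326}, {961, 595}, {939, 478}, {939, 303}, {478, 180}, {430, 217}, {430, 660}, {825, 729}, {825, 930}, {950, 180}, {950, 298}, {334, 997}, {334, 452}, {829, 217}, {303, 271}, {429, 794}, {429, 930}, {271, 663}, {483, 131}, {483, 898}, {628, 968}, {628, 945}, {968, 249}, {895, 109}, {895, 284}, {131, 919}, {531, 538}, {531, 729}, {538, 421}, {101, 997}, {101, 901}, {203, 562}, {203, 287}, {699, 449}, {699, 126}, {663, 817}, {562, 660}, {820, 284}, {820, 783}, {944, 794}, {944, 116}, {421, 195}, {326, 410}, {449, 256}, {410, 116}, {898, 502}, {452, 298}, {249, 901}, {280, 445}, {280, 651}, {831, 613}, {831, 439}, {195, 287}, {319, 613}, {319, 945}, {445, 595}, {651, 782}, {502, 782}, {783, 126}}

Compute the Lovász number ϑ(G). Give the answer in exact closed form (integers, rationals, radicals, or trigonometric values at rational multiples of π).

65*cos(pi/65)/(cos(pi/65) + 1)

deg(334) = 2; N(334) = {997, 452}.
Vertex 101 has 2 neighbors: 997, 901.
Vertex 144 has 2 neighbors: 829, 109.
Vertex 945 has 2 neighbors: 628, 319.
Every vertex has degree 2 (N=65); connected 2-regular on 65 ⇒ C_{65}.
A has 33 distinct eigenvalues ≈ [2.0, 1.991, 1.963, 1.916, 1.852, 1.771, 1.673, 1.559, 1.431, 1.29, 1.136, 0.972, 0.799, 0.618, 0.432, 0.241, 0.048, -0.145, -0.337, -0.525, -0.709, -0.886, -1.055, -1.214, -1.362, -1.497, -1.618, -1.724, -1.814, -1.887, -1.942, -1.979, -1.998].
λ_max=2, λ_min=-2*cos(pi/65); ϑ = −65·λ_min/(λ_max−λ_min) = 65*cos(pi/65)/(cos(pi/65) + 1).
Numerically 32.4810.
Check 32 ≤ 65*cos(pi/65)/(cos(pi/65) + 1) ≤ 33: both strict.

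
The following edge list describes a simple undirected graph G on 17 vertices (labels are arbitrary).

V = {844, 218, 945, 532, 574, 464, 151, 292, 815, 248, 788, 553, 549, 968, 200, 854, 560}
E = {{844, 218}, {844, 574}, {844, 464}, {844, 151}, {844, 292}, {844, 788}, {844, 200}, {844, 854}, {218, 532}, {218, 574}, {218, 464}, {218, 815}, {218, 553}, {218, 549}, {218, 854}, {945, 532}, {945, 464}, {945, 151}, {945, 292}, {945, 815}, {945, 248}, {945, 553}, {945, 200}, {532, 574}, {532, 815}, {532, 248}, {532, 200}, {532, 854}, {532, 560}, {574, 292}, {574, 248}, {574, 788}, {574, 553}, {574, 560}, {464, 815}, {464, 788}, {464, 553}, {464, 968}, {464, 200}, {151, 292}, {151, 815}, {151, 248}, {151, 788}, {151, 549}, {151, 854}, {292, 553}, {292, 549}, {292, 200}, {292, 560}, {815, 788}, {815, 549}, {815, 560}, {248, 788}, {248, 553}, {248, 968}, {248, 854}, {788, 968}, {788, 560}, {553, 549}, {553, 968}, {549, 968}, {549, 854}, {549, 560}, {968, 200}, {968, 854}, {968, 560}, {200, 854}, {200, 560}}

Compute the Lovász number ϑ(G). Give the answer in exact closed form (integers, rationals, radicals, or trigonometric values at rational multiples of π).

Vertex 574 has 8 neighbors: 844, 218, 532, 292, 248, 788, 553, 560.
Vertex 292 has 8 neighbors: 844, 945, 574, 151, 553, 549, 200, 560.
deg(248) = 8; N(248) = {945, 532, 574, 151, 788, 553, 968, 854}.
deg(549) = 8; N(549) = {218, 151, 292, 815, 553, 968, 854, 560}.
17-vertex 8-regular graph: strongly regular (17,8,3,4).
A has 3 distinct eigenvalues ≈ [8.0, 1.562, -2.562].
ϑ = −N·λ_min/(λ_max−λ_min) = −17·(-sqrt(17)/2 - 1/2)/(8−(-sqrt(17)/2 - 1/2)) = sqrt(17).
= 4.1231… (decimal).

sqrt(17)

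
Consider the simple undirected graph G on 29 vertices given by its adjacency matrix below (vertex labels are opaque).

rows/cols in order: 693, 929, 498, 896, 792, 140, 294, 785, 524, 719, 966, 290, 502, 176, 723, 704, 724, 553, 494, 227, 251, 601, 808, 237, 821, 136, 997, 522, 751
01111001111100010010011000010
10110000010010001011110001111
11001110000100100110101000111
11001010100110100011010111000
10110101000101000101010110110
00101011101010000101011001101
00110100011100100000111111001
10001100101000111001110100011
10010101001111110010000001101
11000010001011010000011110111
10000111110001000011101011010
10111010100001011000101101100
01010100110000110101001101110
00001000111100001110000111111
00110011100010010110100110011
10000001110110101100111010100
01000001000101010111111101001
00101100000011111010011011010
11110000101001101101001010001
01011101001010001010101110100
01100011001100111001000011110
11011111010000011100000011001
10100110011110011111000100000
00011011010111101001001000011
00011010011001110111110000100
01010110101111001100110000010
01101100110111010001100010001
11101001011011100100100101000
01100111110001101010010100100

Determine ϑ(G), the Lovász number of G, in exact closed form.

sqrt(29)

N(929) = {693, 498, 896, 719, 502, 724, 494, 227, 251, 601, 136, 997, 522, 751}, |N(929)| = 14.
N(821) = {896, 792, 294, 719, 966, 176, 723, 704, 553, 494, 227, 251, 601, 997}, |N(821)| = 14.
Vertex 294 has 14 neighbors: 498, 896, 140, 719, 966, 290, 723, 251, 601, 808, 237, 821, 136, 751.
deg(693) = 14; N(693) = {929, 498, 896, 792, 785, 524, 719, 966, 290, 704, 494, 601, 808, 522}.
G on 29 vertices is 14-regular; Paley(29): SR with (k,λ,μ)=(14,6,7).
A has 3 distinct eigenvalues ≈ [14.0, 2.193, -3.193].
λ_max=14, λ_min=-sqrt(29)/2 - 1/2; ϑ = −29·λ_min/(λ_max−λ_min) = sqrt(29).
= 5.38516… (decimal).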